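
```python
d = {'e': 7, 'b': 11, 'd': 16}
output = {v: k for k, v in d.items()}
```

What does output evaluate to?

Step 1: Invert dict (swap keys and values):
  'e': 7 -> 7: 'e'
  'b': 11 -> 11: 'b'
  'd': 16 -> 16: 'd'
Therefore output = {7: 'e', 11: 'b', 16: 'd'}.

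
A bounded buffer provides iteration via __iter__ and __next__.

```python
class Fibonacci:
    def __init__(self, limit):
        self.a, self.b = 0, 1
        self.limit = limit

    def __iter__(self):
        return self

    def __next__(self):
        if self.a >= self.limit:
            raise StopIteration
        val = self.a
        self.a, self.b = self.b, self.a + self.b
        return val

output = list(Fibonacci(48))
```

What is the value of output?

Step 1: Fibonacci-like sequence (a=0, b=1) until >= 48:
  Yield 0, then a,b = 1,1
  Yield 1, then a,b = 1,2
  Yield 1, then a,b = 2,3
  Yield 2, then a,b = 3,5
  Yield 3, then a,b = 5,8
  Yield 5, then a,b = 8,13
  Yield 8, then a,b = 13,21
  Yield 13, then a,b = 21,34
  Yield 21, then a,b = 34,55
  Yield 34, then a,b = 55,89
Step 2: 55 >= 48, stop.
Therefore output = [0, 1, 1, 2, 3, 5, 8, 13, 21, 34].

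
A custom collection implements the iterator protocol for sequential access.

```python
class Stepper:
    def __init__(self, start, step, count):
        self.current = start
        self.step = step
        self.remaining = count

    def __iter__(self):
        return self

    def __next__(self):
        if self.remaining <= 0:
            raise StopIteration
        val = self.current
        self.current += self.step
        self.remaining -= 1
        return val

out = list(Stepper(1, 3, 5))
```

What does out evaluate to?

Step 1: Stepper starts at 1, increments by 3, for 5 steps:
  Yield 1, then current += 3
  Yield 4, then current += 3
  Yield 7, then current += 3
  Yield 10, then current += 3
  Yield 13, then current += 3
Therefore out = [1, 4, 7, 10, 13].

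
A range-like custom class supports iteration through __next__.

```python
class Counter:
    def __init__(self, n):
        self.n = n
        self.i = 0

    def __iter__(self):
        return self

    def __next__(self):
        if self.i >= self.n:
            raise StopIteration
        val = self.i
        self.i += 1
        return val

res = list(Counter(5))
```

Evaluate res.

Step 1: Counter(5) creates an iterator counting 0 to 4.
Step 2: list() consumes all values: [0, 1, 2, 3, 4].
Therefore res = [0, 1, 2, 3, 4].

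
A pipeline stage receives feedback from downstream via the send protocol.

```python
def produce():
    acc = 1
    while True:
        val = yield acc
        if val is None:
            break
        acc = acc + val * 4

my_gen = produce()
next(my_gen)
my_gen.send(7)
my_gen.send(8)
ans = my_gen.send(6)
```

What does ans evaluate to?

Step 1: next() -> yield acc=1.
Step 2: send(7) -> val=7, acc = 1 + 7*4 = 29, yield 29.
Step 3: send(8) -> val=8, acc = 29 + 8*4 = 61, yield 61.
Step 4: send(6) -> val=6, acc = 61 + 6*4 = 85, yield 85.
Therefore ans = 85.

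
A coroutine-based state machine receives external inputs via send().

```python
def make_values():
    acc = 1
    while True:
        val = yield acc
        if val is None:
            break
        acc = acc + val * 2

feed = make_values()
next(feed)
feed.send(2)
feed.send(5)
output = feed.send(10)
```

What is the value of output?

Step 1: next() -> yield acc=1.
Step 2: send(2) -> val=2, acc = 1 + 2*2 = 5, yield 5.
Step 3: send(5) -> val=5, acc = 5 + 5*2 = 15, yield 15.
Step 4: send(10) -> val=10, acc = 15 + 10*2 = 35, yield 35.
Therefore output = 35.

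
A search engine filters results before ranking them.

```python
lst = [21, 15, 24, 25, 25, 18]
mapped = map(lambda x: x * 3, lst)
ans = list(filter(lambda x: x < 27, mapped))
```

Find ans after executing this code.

Step 1: Map x * 3:
  21 -> 63
  15 -> 45
  24 -> 72
  25 -> 75
  25 -> 75
  18 -> 54
Step 2: Filter for < 27:
  63: removed
  45: removed
  72: removed
  75: removed
  75: removed
  54: removed
Therefore ans = [].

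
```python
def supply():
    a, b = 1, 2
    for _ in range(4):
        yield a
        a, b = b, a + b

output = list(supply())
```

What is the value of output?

Step 1: Fibonacci-like sequence starting with a=1, b=2:
  Iteration 1: yield a=1, then a,b = 2,3
  Iteration 2: yield a=2, then a,b = 3,5
  Iteration 3: yield a=3, then a,b = 5,8
  Iteration 4: yield a=5, then a,b = 8,13
Therefore output = [1, 2, 3, 5].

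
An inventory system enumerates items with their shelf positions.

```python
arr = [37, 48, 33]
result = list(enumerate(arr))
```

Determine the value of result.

Step 1: enumerate pairs each element with its index:
  (0, 37)
  (1, 48)
  (2, 33)
Therefore result = [(0, 37), (1, 48), (2, 33)].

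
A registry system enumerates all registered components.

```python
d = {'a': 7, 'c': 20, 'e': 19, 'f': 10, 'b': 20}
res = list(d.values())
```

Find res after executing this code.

Step 1: d.values() returns the dictionary values in insertion order.
Therefore res = [7, 20, 19, 10, 20].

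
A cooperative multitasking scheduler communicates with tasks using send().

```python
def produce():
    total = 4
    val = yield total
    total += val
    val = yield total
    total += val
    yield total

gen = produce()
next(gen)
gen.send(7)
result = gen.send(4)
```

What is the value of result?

Step 1: next() -> yield total=4.
Step 2: send(7) -> val=7, total = 4+7 = 11, yield 11.
Step 3: send(4) -> val=4, total = 11+4 = 15, yield 15.
Therefore result = 15.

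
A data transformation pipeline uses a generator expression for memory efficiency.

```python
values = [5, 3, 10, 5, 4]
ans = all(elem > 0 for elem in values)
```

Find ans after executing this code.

Step 1: Check elem > 0 for each element in [5, 3, 10, 5, 4]:
  5 > 0: True
  3 > 0: True
  10 > 0: True
  5 > 0: True
  4 > 0: True
Step 2: all() returns True.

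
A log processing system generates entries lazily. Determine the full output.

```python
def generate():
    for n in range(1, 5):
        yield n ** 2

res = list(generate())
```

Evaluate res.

Step 1: For each n in range(1, 5), yield n**2:
  n=1: yield 1**2 = 1
  n=2: yield 2**2 = 4
  n=3: yield 3**2 = 9
  n=4: yield 4**2 = 16
Therefore res = [1, 4, 9, 16].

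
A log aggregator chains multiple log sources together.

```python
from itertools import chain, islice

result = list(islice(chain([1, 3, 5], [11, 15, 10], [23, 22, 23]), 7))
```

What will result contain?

Step 1: chain([1, 3, 5], [11, 15, 10], [23, 22, 23]) = [1, 3, 5, 11, 15, 10, 23, 22, 23].
Step 2: islice takes first 7 elements: [1, 3, 5, 11, 15, 10, 23].
Therefore result = [1, 3, 5, 11, 15, 10, 23].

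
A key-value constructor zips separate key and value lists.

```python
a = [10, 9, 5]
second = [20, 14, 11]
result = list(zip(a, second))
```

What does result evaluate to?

Step 1: zip pairs elements at same index:
  Index 0: (10, 20)
  Index 1: (9, 14)
  Index 2: (5, 11)
Therefore result = [(10, 20), (9, 14), (5, 11)].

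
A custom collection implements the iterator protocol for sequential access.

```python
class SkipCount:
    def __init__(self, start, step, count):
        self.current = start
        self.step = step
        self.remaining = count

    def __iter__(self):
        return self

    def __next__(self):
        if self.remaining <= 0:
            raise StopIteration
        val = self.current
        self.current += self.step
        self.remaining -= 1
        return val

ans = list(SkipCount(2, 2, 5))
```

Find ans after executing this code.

Step 1: SkipCount starts at 2, increments by 2, for 5 steps:
  Yield 2, then current += 2
  Yield 4, then current += 2
  Yield 6, then current += 2
  Yield 8, then current += 2
  Yield 10, then current += 2
Therefore ans = [2, 4, 6, 8, 10].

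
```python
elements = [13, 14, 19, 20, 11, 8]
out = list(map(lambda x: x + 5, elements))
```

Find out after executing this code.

Step 1: Apply lambda x: x + 5 to each element:
  13 -> 18
  14 -> 19
  19 -> 24
  20 -> 25
  11 -> 16
  8 -> 13
Therefore out = [18, 19, 24, 25, 16, 13].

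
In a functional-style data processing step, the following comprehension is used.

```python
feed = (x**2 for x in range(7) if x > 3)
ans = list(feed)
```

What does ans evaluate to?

Step 1: For range(7), keep x > 3, then square:
  x=0: 0 <= 3, excluded
  x=1: 1 <= 3, excluded
  x=2: 2 <= 3, excluded
  x=3: 3 <= 3, excluded
  x=4: 4 > 3, yield 4**2 = 16
  x=5: 5 > 3, yield 5**2 = 25
  x=6: 6 > 3, yield 6**2 = 36
Therefore ans = [16, 25, 36].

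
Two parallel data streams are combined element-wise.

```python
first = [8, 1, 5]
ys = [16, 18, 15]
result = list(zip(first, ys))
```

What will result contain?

Step 1: zip pairs elements at same index:
  Index 0: (8, 16)
  Index 1: (1, 18)
  Index 2: (5, 15)
Therefore result = [(8, 16), (1, 18), (5, 15)].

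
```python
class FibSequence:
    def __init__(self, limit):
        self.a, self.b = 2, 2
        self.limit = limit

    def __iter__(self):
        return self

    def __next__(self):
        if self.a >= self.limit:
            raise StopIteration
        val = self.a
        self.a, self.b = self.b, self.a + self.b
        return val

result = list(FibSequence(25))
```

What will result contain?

Step 1: Fibonacci-like sequence (a=2, b=2) until >= 25:
  Yield 2, then a,b = 2,4
  Yield 2, then a,b = 4,6
  Yield 4, then a,b = 6,10
  Yield 6, then a,b = 10,16
  Yield 10, then a,b = 16,26
  Yield 16, then a,b = 26,42
Step 2: 26 >= 25, stop.
Therefore result = [2, 2, 4, 6, 10, 16].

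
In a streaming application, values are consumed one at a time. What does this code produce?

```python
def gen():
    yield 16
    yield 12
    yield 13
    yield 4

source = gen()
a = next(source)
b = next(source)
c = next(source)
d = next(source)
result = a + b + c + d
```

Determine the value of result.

Step 1: Create generator and consume all values:
  a = next(source) = 16
  b = next(source) = 12
  c = next(source) = 13
  d = next(source) = 4
Step 2: result = 16 + 12 + 13 + 4 = 45.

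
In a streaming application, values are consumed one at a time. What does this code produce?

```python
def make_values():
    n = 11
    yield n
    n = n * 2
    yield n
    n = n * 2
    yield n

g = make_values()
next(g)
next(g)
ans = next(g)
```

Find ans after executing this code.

Step 1: Trace through generator execution:
  Yield 1: n starts at 11, yield 11
  Yield 2: n = 11 * 2 = 22, yield 22
  Yield 3: n = 22 * 2 = 44, yield 44
Step 2: First next() gets 11, second next() gets the second value, third next() yields 44.
Therefore ans = 44.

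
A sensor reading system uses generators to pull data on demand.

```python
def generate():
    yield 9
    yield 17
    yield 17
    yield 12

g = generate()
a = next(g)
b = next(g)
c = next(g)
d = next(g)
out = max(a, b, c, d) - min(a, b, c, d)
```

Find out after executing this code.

Step 1: Create generator and consume all values:
  a = next(g) = 9
  b = next(g) = 17
  c = next(g) = 17
  d = next(g) = 12
Step 2: max = 17, min = 9, out = 17 - 9 = 8.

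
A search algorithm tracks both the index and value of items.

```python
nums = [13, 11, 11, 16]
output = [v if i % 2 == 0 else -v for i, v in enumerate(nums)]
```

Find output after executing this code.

Step 1: For each (i, v), keep v if i is even, negate if odd:
  i=0 (even): keep 13
  i=1 (odd): negate to -11
  i=2 (even): keep 11
  i=3 (odd): negate to -16
Therefore output = [13, -11, 11, -16].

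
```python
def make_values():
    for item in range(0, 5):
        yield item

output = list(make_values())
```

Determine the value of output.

Step 1: The generator yields each value from range(0, 5).
Step 2: list() consumes all yields: [0, 1, 2, 3, 4].
Therefore output = [0, 1, 2, 3, 4].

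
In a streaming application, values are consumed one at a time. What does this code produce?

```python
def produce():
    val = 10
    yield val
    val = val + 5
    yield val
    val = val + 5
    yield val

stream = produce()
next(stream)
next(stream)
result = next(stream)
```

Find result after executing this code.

Step 1: Trace through generator execution:
  Yield 1: val starts at 10, yield 10
  Yield 2: val = 10 + 5 = 15, yield 15
  Yield 3: val = 15 + 5 = 20, yield 20
Step 2: First next() gets 10, second next() gets the second value, third next() yields 20.
Therefore result = 20.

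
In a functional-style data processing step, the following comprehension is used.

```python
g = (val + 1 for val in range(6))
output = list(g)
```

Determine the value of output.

Step 1: For each val in range(6), compute val+1:
  val=0: 0+1 = 1
  val=1: 1+1 = 2
  val=2: 2+1 = 3
  val=3: 3+1 = 4
  val=4: 4+1 = 5
  val=5: 5+1 = 6
Therefore output = [1, 2, 3, 4, 5, 6].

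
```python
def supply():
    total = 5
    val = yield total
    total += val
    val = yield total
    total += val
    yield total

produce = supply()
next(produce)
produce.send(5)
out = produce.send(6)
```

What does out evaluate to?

Step 1: next() -> yield total=5.
Step 2: send(5) -> val=5, total = 5+5 = 10, yield 10.
Step 3: send(6) -> val=6, total = 10+6 = 16, yield 16.
Therefore out = 16.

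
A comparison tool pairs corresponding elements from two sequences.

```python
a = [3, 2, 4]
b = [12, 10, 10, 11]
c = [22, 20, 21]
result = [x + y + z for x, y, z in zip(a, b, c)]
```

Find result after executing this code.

Step 1: zip three lists (truncates to shortest, len=3):
  3 + 12 + 22 = 37
  2 + 10 + 20 = 32
  4 + 10 + 21 = 35
Therefore result = [37, 32, 35].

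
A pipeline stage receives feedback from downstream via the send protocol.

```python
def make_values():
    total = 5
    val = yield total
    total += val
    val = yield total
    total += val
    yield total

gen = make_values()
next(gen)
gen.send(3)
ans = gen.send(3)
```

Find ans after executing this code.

Step 1: next() -> yield total=5.
Step 2: send(3) -> val=3, total = 5+3 = 8, yield 8.
Step 3: send(3) -> val=3, total = 8+3 = 11, yield 11.
Therefore ans = 11.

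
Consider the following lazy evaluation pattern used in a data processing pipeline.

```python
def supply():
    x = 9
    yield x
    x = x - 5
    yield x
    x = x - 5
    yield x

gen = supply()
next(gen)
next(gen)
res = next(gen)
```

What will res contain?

Step 1: Trace through generator execution:
  Yield 1: x starts at 9, yield 9
  Yield 2: x = 9 - 5 = 4, yield 4
  Yield 3: x = 4 - 5 = -1, yield -1
Step 2: First next() gets 9, second next() gets the second value, third next() yields -1.
Therefore res = -1.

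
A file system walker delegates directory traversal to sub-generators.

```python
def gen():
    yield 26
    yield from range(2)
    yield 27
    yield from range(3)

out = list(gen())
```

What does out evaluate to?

Step 1: Trace yields in order:
  yield 26
  yield 0
  yield 1
  yield 27
  yield 0
  yield 1
  yield 2
Therefore out = [26, 0, 1, 27, 0, 1, 2].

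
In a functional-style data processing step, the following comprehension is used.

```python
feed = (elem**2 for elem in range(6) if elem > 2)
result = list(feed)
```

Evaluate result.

Step 1: For range(6), keep elem > 2, then square:
  elem=0: 0 <= 2, excluded
  elem=1: 1 <= 2, excluded
  elem=2: 2 <= 2, excluded
  elem=3: 3 > 2, yield 3**2 = 9
  elem=4: 4 > 2, yield 4**2 = 16
  elem=5: 5 > 2, yield 5**2 = 25
Therefore result = [9, 16, 25].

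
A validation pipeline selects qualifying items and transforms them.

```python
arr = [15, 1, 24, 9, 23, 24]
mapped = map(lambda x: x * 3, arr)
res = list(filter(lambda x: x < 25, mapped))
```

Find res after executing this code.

Step 1: Map x * 3:
  15 -> 45
  1 -> 3
  24 -> 72
  9 -> 27
  23 -> 69
  24 -> 72
Step 2: Filter for < 25:
  45: removed
  3: kept
  72: removed
  27: removed
  69: removed
  72: removed
Therefore res = [3].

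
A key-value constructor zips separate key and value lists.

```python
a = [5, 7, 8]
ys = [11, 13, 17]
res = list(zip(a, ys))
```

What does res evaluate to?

Step 1: zip pairs elements at same index:
  Index 0: (5, 11)
  Index 1: (7, 13)
  Index 2: (8, 17)
Therefore res = [(5, 11), (7, 13), (8, 17)].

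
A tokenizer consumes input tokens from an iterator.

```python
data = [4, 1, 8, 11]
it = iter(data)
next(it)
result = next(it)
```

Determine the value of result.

Step 1: Create iterator over [4, 1, 8, 11].
Step 2: next() consumes 4.
Step 3: next() returns 1.
Therefore result = 1.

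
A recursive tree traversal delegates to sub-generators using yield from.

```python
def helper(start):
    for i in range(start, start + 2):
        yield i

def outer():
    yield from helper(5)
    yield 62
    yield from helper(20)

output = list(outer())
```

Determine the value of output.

Step 1: outer() delegates to helper(5):
  yield 5
  yield 6
Step 2: yield 62
Step 3: Delegates to helper(20):
  yield 20
  yield 21
Therefore output = [5, 6, 62, 20, 21].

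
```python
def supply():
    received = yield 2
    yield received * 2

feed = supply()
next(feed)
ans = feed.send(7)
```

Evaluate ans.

Step 1: next(feed) advances to first yield, producing 2.
Step 2: send(7) resumes, received = 7.
Step 3: yield received * 2 = 7 * 2 = 14.
Therefore ans = 14.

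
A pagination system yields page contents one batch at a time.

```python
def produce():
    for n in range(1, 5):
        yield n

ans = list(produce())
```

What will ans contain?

Step 1: The generator yields each value from range(1, 5).
Step 2: list() consumes all yields: [1, 2, 3, 4].
Therefore ans = [1, 2, 3, 4].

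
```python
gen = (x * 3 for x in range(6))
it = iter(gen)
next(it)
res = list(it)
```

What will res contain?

Step 1: Generator produces [0, 3, 6, 9, 12, 15].
Step 2: next(it) consumes first element (0).
Step 3: list(it) collects remaining: [3, 6, 9, 12, 15].
Therefore res = [3, 6, 9, 12, 15].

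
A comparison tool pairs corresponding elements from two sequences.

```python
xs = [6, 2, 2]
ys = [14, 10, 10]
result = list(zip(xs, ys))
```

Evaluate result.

Step 1: zip pairs elements at same index:
  Index 0: (6, 14)
  Index 1: (2, 10)
  Index 2: (2, 10)
Therefore result = [(6, 14), (2, 10), (2, 10)].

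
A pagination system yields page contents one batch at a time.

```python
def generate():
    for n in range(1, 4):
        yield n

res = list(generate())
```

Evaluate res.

Step 1: The generator yields each value from range(1, 4).
Step 2: list() consumes all yields: [1, 2, 3].
Therefore res = [1, 2, 3].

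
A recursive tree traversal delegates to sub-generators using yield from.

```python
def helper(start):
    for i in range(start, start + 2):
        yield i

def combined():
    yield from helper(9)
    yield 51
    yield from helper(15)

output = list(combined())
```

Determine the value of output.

Step 1: combined() delegates to helper(9):
  yield 9
  yield 10
Step 2: yield 51
Step 3: Delegates to helper(15):
  yield 15
  yield 16
Therefore output = [9, 10, 51, 15, 16].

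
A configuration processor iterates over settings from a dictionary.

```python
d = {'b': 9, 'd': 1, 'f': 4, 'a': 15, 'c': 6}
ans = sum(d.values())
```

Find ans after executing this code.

Step 1: d.values() = [9, 1, 4, 15, 6].
Step 2: sum = 35.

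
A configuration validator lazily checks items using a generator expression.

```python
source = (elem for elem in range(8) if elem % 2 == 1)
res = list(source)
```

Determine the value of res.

Step 1: Filter range(8) keeping only odd values:
  elem=0: even, excluded
  elem=1: odd, included
  elem=2: even, excluded
  elem=3: odd, included
  elem=4: even, excluded
  elem=5: odd, included
  elem=6: even, excluded
  elem=7: odd, included
Therefore res = [1, 3, 5, 7].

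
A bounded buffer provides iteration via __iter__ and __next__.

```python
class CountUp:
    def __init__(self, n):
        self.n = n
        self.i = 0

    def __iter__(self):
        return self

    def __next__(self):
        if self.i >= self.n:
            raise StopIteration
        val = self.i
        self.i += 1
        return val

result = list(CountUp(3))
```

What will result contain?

Step 1: CountUp(3) creates an iterator counting 0 to 2.
Step 2: list() consumes all values: [0, 1, 2].
Therefore result = [0, 1, 2].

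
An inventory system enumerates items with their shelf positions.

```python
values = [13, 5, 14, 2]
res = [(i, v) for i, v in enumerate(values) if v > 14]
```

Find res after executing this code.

Step 1: Filter enumerate([13, 5, 14, 2]) keeping v > 14:
  (0, 13): 13 <= 14, excluded
  (1, 5): 5 <= 14, excluded
  (2, 14): 14 <= 14, excluded
  (3, 2): 2 <= 14, excluded
Therefore res = [].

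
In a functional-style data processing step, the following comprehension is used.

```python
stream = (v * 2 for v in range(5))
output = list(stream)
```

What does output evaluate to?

Step 1: For each v in range(5), compute v*2:
  v=0: 0*2 = 0
  v=1: 1*2 = 2
  v=2: 2*2 = 4
  v=3: 3*2 = 6
  v=4: 4*2 = 8
Therefore output = [0, 2, 4, 6, 8].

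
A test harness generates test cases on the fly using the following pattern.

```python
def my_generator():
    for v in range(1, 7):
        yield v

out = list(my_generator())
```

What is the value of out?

Step 1: The generator yields each value from range(1, 7).
Step 2: list() consumes all yields: [1, 2, 3, 4, 5, 6].
Therefore out = [1, 2, 3, 4, 5, 6].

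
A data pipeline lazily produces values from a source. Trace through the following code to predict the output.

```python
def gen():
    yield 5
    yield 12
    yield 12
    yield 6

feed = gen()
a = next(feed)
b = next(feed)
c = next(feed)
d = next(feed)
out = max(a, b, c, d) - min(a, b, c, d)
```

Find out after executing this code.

Step 1: Create generator and consume all values:
  a = next(feed) = 5
  b = next(feed) = 12
  c = next(feed) = 12
  d = next(feed) = 6
Step 2: max = 12, min = 5, out = 12 - 5 = 7.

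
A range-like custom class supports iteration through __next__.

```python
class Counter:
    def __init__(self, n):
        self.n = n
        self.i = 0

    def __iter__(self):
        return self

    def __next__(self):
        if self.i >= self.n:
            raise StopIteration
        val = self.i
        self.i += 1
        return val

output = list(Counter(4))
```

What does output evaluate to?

Step 1: Counter(4) creates an iterator counting 0 to 3.
Step 2: list() consumes all values: [0, 1, 2, 3].
Therefore output = [0, 1, 2, 3].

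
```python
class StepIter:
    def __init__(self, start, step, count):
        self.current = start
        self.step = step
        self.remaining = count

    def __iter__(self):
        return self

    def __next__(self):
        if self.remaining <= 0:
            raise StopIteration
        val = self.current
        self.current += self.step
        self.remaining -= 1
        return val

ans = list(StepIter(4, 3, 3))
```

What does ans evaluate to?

Step 1: StepIter starts at 4, increments by 3, for 3 steps:
  Yield 4, then current += 3
  Yield 7, then current += 3
  Yield 10, then current += 3
Therefore ans = [4, 7, 10].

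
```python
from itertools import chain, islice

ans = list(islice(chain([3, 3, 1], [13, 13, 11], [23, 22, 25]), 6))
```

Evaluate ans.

Step 1: chain([3, 3, 1], [13, 13, 11], [23, 22, 25]) = [3, 3, 1, 13, 13, 11, 23, 22, 25].
Step 2: islice takes first 6 elements: [3, 3, 1, 13, 13, 11].
Therefore ans = [3, 3, 1, 13, 13, 11].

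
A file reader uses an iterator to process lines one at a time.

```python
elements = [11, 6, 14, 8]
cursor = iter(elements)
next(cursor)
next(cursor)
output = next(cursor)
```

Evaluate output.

Step 1: Create iterator over [11, 6, 14, 8].
Step 2: next() consumes 11.
Step 3: next() consumes 6.
Step 4: next() returns 14.
Therefore output = 14.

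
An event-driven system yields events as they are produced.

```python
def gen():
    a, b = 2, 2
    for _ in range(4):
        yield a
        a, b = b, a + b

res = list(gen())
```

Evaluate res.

Step 1: Fibonacci-like sequence starting with a=2, b=2:
  Iteration 1: yield a=2, then a,b = 2,4
  Iteration 2: yield a=2, then a,b = 4,6
  Iteration 3: yield a=4, then a,b = 6,10
  Iteration 4: yield a=6, then a,b = 10,16
Therefore res = [2, 2, 4, 6].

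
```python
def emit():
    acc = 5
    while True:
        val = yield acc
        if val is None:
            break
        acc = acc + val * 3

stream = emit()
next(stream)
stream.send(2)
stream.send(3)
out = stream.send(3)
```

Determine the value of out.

Step 1: next() -> yield acc=5.
Step 2: send(2) -> val=2, acc = 5 + 2*3 = 11, yield 11.
Step 3: send(3) -> val=3, acc = 11 + 3*3 = 20, yield 20.
Step 4: send(3) -> val=3, acc = 20 + 3*3 = 29, yield 29.
Therefore out = 29.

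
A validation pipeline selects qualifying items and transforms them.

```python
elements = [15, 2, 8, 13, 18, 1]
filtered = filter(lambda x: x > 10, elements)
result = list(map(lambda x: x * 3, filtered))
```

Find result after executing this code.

Step 1: Filter elements for elements > 10:
  15: kept
  2: removed
  8: removed
  13: kept
  18: kept
  1: removed
Step 2: Map x * 3 on filtered [15, 13, 18]:
  15 -> 45
  13 -> 39
  18 -> 54
Therefore result = [45, 39, 54].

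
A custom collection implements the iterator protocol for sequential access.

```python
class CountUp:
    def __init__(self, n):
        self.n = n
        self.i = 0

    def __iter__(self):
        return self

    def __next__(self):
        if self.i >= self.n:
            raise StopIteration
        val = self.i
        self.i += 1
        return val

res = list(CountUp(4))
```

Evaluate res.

Step 1: CountUp(4) creates an iterator counting 0 to 3.
Step 2: list() consumes all values: [0, 1, 2, 3].
Therefore res = [0, 1, 2, 3].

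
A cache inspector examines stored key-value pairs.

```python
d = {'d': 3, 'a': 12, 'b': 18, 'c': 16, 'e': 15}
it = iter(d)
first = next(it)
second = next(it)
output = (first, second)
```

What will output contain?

Step 1: iter(d) iterates over keys: ['d', 'a', 'b', 'c', 'e'].
Step 2: first = next(it) = 'd', second = next(it) = 'a'.
Therefore output = ('d', 'a').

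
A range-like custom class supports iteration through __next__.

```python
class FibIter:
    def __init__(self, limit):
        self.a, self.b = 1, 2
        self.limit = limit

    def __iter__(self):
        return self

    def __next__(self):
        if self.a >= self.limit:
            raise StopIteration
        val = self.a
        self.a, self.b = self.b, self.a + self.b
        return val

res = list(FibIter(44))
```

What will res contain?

Step 1: Fibonacci-like sequence (a=1, b=2) until >= 44:
  Yield 1, then a,b = 2,3
  Yield 2, then a,b = 3,5
  Yield 3, then a,b = 5,8
  Yield 5, then a,b = 8,13
  Yield 8, then a,b = 13,21
  Yield 13, then a,b = 21,34
  Yield 21, then a,b = 34,55
  Yield 34, then a,b = 55,89
Step 2: 55 >= 44, stop.
Therefore res = [1, 2, 3, 5, 8, 13, 21, 34].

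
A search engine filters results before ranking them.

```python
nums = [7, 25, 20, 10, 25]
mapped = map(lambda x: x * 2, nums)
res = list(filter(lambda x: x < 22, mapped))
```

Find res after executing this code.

Step 1: Map x * 2:
  7 -> 14
  25 -> 50
  20 -> 40
  10 -> 20
  25 -> 50
Step 2: Filter for < 22:
  14: kept
  50: removed
  40: removed
  20: kept
  50: removed
Therefore res = [14, 20].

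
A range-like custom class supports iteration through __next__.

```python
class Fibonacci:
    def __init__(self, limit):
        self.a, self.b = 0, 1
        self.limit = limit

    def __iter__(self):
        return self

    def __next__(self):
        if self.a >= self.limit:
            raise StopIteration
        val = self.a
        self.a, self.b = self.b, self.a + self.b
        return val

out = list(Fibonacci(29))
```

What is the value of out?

Step 1: Fibonacci-like sequence (a=0, b=1) until >= 29:
  Yield 0, then a,b = 1,1
  Yield 1, then a,b = 1,2
  Yield 1, then a,b = 2,3
  Yield 2, then a,b = 3,5
  Yield 3, then a,b = 5,8
  Yield 5, then a,b = 8,13
  Yield 8, then a,b = 13,21
  Yield 13, then a,b = 21,34
  Yield 21, then a,b = 34,55
Step 2: 34 >= 29, stop.
Therefore out = [0, 1, 1, 2, 3, 5, 8, 13, 21].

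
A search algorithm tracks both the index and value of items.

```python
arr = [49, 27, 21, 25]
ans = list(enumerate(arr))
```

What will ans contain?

Step 1: enumerate pairs each element with its index:
  (0, 49)
  (1, 27)
  (2, 21)
  (3, 25)
Therefore ans = [(0, 49), (1, 27), (2, 21), (3, 25)].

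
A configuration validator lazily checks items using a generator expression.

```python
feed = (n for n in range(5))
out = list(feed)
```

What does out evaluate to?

Step 1: Generator expression iterates range(5): [0, 1, 2, 3, 4].
Step 2: list() collects all values.
Therefore out = [0, 1, 2, 3, 4].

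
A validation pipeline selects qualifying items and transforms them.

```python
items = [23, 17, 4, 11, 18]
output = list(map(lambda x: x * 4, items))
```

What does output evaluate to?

Step 1: Apply lambda x: x * 4 to each element:
  23 -> 92
  17 -> 68
  4 -> 16
  11 -> 44
  18 -> 72
Therefore output = [92, 68, 16, 44, 72].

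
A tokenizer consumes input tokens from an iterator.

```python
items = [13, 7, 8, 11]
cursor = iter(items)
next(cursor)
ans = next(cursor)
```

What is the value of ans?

Step 1: Create iterator over [13, 7, 8, 11].
Step 2: next() consumes 13.
Step 3: next() returns 7.
Therefore ans = 7.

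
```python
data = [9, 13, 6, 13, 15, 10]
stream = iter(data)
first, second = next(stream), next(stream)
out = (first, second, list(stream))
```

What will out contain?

Step 1: Create iterator over [9, 13, 6, 13, 15, 10].
Step 2: first = 9, second = 13.
Step 3: Remaining elements: [6, 13, 15, 10].
Therefore out = (9, 13, [6, 13, 15, 10]).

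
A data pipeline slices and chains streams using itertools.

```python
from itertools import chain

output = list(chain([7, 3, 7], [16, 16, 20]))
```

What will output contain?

Step 1: chain() concatenates iterables: [7, 3, 7] + [16, 16, 20].
Therefore output = [7, 3, 7, 16, 16, 20].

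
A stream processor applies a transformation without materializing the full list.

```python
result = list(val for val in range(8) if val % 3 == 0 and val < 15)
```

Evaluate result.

Step 1: Filter range(8) where val % 3 == 0 and val < 15:
  val=0: both conditions met, included
  val=1: excluded (1 % 3 != 0)
  val=2: excluded (2 % 3 != 0)
  val=3: both conditions met, included
  val=4: excluded (4 % 3 != 0)
  val=5: excluded (5 % 3 != 0)
  val=6: both conditions met, included
  val=7: excluded (7 % 3 != 0)
Therefore result = [0, 3, 6].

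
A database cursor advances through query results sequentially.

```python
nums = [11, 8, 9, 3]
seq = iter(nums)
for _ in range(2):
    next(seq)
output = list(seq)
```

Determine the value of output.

Step 1: Create iterator over [11, 8, 9, 3].
Step 2: Advance 2 positions (consuming [11, 8]).
Step 3: list() collects remaining elements: [9, 3].
Therefore output = [9, 3].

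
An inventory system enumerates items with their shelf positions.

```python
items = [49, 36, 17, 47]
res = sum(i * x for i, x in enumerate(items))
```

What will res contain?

Step 1: Compute i * x for each (i, x) in enumerate([49, 36, 17, 47]):
  i=0, x=49: 0*49 = 0
  i=1, x=36: 1*36 = 36
  i=2, x=17: 2*17 = 34
  i=3, x=47: 3*47 = 141
Step 2: sum = 0 + 36 + 34 + 141 = 211.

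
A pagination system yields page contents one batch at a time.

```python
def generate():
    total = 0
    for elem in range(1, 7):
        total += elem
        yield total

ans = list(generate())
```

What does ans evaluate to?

Step 1: Generator accumulates running sum:
  elem=1: total = 1, yield 1
  elem=2: total = 3, yield 3
  elem=3: total = 6, yield 6
  elem=4: total = 10, yield 10
  elem=5: total = 15, yield 15
  elem=6: total = 21, yield 21
Therefore ans = [1, 3, 6, 10, 15, 21].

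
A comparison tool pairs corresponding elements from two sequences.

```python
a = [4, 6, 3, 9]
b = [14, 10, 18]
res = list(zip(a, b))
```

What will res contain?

Step 1: zip stops at shortest (len(a)=4, len(b)=3):
  Index 0: (4, 14)
  Index 1: (6, 10)
  Index 2: (3, 18)
Step 2: Last element of a (9) has no pair, dropped.
Therefore res = [(4, 14), (6, 10), (3, 18)].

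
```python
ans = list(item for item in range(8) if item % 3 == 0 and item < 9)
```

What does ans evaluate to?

Step 1: Filter range(8) where item % 3 == 0 and item < 9:
  item=0: both conditions met, included
  item=1: excluded (1 % 3 != 0)
  item=2: excluded (2 % 3 != 0)
  item=3: both conditions met, included
  item=4: excluded (4 % 3 != 0)
  item=5: excluded (5 % 3 != 0)
  item=6: both conditions met, included
  item=7: excluded (7 % 3 != 0)
Therefore ans = [0, 3, 6].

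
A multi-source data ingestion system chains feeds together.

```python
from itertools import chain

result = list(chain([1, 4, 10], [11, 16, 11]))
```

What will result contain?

Step 1: chain() concatenates iterables: [1, 4, 10] + [11, 16, 11].
Therefore result = [1, 4, 10, 11, 16, 11].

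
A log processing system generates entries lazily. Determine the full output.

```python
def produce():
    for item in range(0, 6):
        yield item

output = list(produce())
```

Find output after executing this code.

Step 1: The generator yields each value from range(0, 6).
Step 2: list() consumes all yields: [0, 1, 2, 3, 4, 5].
Therefore output = [0, 1, 2, 3, 4, 5].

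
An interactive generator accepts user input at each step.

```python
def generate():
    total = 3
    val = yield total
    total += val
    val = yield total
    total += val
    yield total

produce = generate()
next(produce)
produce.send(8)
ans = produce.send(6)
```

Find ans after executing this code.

Step 1: next() -> yield total=3.
Step 2: send(8) -> val=8, total = 3+8 = 11, yield 11.
Step 3: send(6) -> val=6, total = 11+6 = 17, yield 17.
Therefore ans = 17.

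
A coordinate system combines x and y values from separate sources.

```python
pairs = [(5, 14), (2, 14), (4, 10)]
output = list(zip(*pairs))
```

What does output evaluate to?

Step 1: zip(*pairs) transposes: unzips [(5, 14), (2, 14), (4, 10)] into separate sequences.
Step 2: First elements: (5, 2, 4), second elements: (14, 14, 10).
Therefore output = [(5, 2, 4), (14, 14, 10)].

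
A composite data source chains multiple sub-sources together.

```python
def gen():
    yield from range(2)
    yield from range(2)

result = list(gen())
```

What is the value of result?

Step 1: Trace yields in order:
  yield 0
  yield 1
  yield 0
  yield 1
Therefore result = [0, 1, 0, 1].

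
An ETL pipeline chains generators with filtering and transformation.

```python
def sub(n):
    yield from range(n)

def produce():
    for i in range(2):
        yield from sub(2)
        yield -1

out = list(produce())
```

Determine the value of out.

Step 1: For each i in range(2):
  i=0: yield from sub(2) -> [0, 1], then yield -1
  i=1: yield from sub(2) -> [0, 1], then yield -1
Therefore out = [0, 1, -1, 0, 1, -1].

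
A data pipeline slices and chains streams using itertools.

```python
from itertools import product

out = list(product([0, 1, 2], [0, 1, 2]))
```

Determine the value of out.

Step 1: product([0, 1, 2], [0, 1, 2]) gives all pairs:
  (0, 0)
  (0, 1)
  (0, 2)
  (1, 0)
  (1, 1)
  (1, 2)
  (2, 0)
  (2, 1)
  (2, 2)
Therefore out = [(0, 0), (0, 1), (0, 2), (1, 0), (1, 1), (1, 2), (2, 0), (2, 1), (2, 2)].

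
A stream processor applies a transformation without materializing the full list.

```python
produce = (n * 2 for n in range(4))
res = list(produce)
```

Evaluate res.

Step 1: For each n in range(4), compute n*2:
  n=0: 0*2 = 0
  n=1: 1*2 = 2
  n=2: 2*2 = 4
  n=3: 3*2 = 6
Therefore res = [0, 2, 4, 6].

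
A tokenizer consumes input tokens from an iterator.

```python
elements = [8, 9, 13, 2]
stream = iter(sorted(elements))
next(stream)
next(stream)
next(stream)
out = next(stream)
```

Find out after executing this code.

Step 1: sorted([8, 9, 13, 2]) = [2, 8, 9, 13].
Step 2: Create iterator and skip 3 elements.
Step 3: next() returns 13.
Therefore out = 13.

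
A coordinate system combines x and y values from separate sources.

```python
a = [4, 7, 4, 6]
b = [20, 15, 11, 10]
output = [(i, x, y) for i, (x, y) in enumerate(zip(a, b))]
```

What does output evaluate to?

Step 1: enumerate(zip(a, b)) gives index with paired elements:
  i=0: (4, 20)
  i=1: (7, 15)
  i=2: (4, 11)
  i=3: (6, 10)
Therefore output = [(0, 4, 20), (1, 7, 15), (2, 4, 11), (3, 6, 10)].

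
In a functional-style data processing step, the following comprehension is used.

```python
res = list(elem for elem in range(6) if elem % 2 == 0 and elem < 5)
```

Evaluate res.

Step 1: Filter range(6) where elem % 2 == 0 and elem < 5:
  elem=0: both conditions met, included
  elem=1: excluded (1 % 2 != 0)
  elem=2: both conditions met, included
  elem=3: excluded (3 % 2 != 0)
  elem=4: both conditions met, included
  elem=5: excluded (5 % 2 != 0, 5 >= 5)
Therefore res = [0, 2, 4].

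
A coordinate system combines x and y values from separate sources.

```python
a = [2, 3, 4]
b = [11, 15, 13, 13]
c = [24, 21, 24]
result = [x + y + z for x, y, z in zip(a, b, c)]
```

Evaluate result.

Step 1: zip three lists (truncates to shortest, len=3):
  2 + 11 + 24 = 37
  3 + 15 + 21 = 39
  4 + 13 + 24 = 41
Therefore result = [37, 39, 41].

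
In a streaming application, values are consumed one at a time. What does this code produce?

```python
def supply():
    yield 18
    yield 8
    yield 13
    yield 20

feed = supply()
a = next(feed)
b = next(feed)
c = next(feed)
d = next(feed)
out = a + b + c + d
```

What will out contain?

Step 1: Create generator and consume all values:
  a = next(feed) = 18
  b = next(feed) = 8
  c = next(feed) = 13
  d = next(feed) = 20
Step 2: out = 18 + 8 + 13 + 20 = 59.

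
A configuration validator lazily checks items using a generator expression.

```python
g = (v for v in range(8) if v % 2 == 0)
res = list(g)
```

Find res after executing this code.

Step 1: Filter range(8) keeping only even values:
  v=0: even, included
  v=1: odd, excluded
  v=2: even, included
  v=3: odd, excluded
  v=4: even, included
  v=5: odd, excluded
  v=6: even, included
  v=7: odd, excluded
Therefore res = [0, 2, 4, 6].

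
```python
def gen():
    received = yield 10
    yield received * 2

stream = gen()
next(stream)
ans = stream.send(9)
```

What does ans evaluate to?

Step 1: next(stream) advances to first yield, producing 10.
Step 2: send(9) resumes, received = 9.
Step 3: yield received * 2 = 9 * 2 = 18.
Therefore ans = 18.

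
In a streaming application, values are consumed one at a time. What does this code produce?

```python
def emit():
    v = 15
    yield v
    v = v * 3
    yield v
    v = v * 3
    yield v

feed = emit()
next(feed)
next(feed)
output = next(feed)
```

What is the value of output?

Step 1: Trace through generator execution:
  Yield 1: v starts at 15, yield 15
  Yield 2: v = 15 * 3 = 45, yield 45
  Yield 3: v = 45 * 3 = 135, yield 135
Step 2: First next() gets 15, second next() gets the second value, third next() yields 135.
Therefore output = 135.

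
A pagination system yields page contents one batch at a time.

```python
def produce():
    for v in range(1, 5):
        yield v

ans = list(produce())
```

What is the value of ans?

Step 1: The generator yields each value from range(1, 5).
Step 2: list() consumes all yields: [1, 2, 3, 4].
Therefore ans = [1, 2, 3, 4].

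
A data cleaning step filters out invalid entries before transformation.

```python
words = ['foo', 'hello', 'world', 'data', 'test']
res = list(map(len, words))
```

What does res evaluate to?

Step 1: Map len() to each word:
  'foo' -> 3
  'hello' -> 5
  'world' -> 5
  'data' -> 4
  'test' -> 4
Therefore res = [3, 5, 5, 4, 4].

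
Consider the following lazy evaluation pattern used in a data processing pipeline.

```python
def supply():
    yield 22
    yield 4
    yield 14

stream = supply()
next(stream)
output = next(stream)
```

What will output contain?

Step 1: supply() creates a generator.
Step 2: next(stream) yields 22 (consumed and discarded).
Step 3: next(stream) yields 4, assigned to output.
Therefore output = 4.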